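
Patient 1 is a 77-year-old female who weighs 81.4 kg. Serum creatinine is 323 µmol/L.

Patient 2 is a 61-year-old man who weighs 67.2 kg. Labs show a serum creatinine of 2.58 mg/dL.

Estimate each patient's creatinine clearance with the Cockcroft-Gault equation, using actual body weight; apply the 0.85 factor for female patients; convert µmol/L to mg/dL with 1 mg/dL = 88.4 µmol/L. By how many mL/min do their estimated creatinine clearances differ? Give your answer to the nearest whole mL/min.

12 mL/min

Patient 1: SCr = 323 / 88.4 = 3.654 mg/dL
Patient 1: CrCl = (140 − 77) × 81.4 / (72 × 3.654) × 0.85 = 5128.2 / 263.09 × 0.85 ≈ 16.6 mL/min
Patient 2: CrCl = (140 − 61) × 67.2 / (72 × 2.58) = 5308.8 / 185.76 ≈ 28.6 mL/min
|16.6 − 28.6| = 12.0 mL/min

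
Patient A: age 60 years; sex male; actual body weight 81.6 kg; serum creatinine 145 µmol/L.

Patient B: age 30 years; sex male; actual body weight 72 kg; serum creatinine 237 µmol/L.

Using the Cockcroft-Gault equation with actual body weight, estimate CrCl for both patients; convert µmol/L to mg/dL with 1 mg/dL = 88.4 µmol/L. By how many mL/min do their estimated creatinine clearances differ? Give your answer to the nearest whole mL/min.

14 mL/min

Patient A: SCr = 145 / 88.4 = 1.64 mg/dL
Patient A: CrCl = (140 − 60) × 81.6 / (72 × 1.64) = 6528.0 / 118.08 ≈ 55.3 mL/min
Patient B: SCr = 237 / 88.4 = 2.681 mg/dL
Patient B: CrCl = (140 − 30) × 72 / (72 × 2.681) = 7920.0 / 193.03 ≈ 41.0 mL/min
|55.3 − 41.0| = 14.3 mL/min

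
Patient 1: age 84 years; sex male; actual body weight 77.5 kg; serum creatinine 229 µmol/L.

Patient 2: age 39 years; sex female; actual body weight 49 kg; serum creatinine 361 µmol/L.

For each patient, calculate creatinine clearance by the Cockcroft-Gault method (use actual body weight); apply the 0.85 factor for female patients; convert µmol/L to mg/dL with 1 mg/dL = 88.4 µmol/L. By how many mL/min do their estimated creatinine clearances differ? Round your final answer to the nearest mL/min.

9 mL/min

Patient 1: SCr = 229 / 88.4 = 2.59 mg/dL
Patient 1: CrCl = (140 − 84) × 77.5 / (72 × 2.59) = 4340.0 / 186.48 ≈ 23.3 mL/min
Patient 2: SCr = 361 / 88.4 = 4.084 mg/dL
Patient 2: CrCl = (140 − 39) × 49 / (72 × 4.084) × 0.85 = 4949.0 / 294.05 × 0.85 ≈ 14.3 mL/min
|23.3 − 14.3| = 9.0 mL/min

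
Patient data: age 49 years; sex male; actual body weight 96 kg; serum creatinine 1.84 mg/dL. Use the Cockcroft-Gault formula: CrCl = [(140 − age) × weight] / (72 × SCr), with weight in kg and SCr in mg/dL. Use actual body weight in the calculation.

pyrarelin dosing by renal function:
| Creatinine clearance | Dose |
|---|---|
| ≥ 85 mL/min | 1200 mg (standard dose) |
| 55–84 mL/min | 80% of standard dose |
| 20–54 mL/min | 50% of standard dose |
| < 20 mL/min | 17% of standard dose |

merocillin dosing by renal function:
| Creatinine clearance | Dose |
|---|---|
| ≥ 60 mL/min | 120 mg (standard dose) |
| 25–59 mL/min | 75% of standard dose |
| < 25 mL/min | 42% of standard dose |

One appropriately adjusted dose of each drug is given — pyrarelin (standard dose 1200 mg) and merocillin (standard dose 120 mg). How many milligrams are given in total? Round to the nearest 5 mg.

CrCl = (140 − 49) × 96 / (72 × 1.84) = 8736.0 / 132.48 ≈ 65.9 mL/min
CrCl ≈ 66 mL/min.
pyrarelin: 55–84 mL/min → 80% of 1200 mg = 960 mg.
merocillin: ≥ 60 mL/min → 100% of 120 mg = 120 mg.
Total = 960 + 120 = 1080 mg.

1080 mg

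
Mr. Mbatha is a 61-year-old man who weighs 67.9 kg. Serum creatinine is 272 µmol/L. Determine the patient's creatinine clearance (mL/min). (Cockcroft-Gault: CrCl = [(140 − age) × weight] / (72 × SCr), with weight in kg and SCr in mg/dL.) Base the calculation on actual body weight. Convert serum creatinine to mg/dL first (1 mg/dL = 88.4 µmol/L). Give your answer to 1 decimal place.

SCr = 272 / 88.4 = 3.077 mg/dL
CrCl = (140 − 61) × 67.9 / (72 × 3.077) = 5364.1 / 221.54 ≈ 24.2 mL/min

24.2 mL/min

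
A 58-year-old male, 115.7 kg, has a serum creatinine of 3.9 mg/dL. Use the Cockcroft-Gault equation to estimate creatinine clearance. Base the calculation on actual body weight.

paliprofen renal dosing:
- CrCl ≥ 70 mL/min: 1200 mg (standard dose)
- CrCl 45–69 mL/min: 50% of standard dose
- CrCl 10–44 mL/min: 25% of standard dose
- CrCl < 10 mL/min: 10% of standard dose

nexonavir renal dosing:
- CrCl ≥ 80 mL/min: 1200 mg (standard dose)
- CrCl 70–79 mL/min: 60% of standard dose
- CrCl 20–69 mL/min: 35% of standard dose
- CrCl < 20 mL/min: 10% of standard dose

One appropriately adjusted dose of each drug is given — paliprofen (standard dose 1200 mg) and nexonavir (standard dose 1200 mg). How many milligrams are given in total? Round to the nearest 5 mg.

CrCl = (140 − 58) × 115.7 / (72 × 3.9) = 9487.4 / 280.80 ≈ 33.8 mL/min
CrCl ≈ 34 mL/min.
paliprofen: 10–44 mL/min → 25% of 1200 mg = 300 mg.
nexonavir: 20–69 mL/min → 35% of 1200 mg = 420 mg.
Total = 300 + 420 = 720 mg.

720 mg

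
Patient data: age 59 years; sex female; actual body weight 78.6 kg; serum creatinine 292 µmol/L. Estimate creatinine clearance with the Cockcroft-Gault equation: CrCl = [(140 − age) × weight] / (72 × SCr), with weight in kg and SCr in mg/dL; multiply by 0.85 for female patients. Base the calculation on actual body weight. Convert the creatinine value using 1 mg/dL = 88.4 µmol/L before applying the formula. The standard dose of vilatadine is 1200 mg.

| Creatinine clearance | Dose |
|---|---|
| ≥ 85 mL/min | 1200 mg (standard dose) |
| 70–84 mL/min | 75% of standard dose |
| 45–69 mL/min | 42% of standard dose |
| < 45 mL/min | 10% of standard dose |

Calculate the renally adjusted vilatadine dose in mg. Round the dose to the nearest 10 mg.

SCr = 292 / 88.4 = 3.303 mg/dL
CrCl = (140 − 59) × 78.6 / (72 × 3.303) × 0.85 = 6366.6 / 237.82 × 0.85 ≈ 22.8 mL/min
CrCl ≈ 23 mL/min → bracket < 45 mL/min.
10% of 1200 mg = 120 mg

120 mg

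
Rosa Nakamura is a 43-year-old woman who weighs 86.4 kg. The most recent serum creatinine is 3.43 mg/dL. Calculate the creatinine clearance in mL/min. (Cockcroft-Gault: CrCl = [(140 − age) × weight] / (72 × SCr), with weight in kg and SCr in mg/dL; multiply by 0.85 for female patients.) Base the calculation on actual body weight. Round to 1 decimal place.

CrCl = (140 − 43) × 86.4 / (72 × 3.43) × 0.85 = 8380.8 / 246.96 × 0.85 ≈ 28.8 mL/min

28.8 mL/min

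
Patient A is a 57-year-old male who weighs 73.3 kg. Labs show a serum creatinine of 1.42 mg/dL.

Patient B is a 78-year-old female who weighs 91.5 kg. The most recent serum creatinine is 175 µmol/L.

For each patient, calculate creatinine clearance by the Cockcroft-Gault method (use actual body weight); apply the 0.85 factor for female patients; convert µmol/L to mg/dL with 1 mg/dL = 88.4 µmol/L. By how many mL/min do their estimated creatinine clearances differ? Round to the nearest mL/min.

26 mL/min

Patient A: CrCl = (140 − 57) × 73.3 / (72 × 1.42) = 6083.9 / 102.24 ≈ 59.5 mL/min
Patient B: SCr = 175 / 88.4 = 1.98 mg/dL
Patient B: CrCl = (140 − 78) × 91.5 / (72 × 1.98) × 0.85 = 5673.0 / 142.56 × 0.85 ≈ 33.8 mL/min
|59.5 − 33.8| = 25.7 mL/min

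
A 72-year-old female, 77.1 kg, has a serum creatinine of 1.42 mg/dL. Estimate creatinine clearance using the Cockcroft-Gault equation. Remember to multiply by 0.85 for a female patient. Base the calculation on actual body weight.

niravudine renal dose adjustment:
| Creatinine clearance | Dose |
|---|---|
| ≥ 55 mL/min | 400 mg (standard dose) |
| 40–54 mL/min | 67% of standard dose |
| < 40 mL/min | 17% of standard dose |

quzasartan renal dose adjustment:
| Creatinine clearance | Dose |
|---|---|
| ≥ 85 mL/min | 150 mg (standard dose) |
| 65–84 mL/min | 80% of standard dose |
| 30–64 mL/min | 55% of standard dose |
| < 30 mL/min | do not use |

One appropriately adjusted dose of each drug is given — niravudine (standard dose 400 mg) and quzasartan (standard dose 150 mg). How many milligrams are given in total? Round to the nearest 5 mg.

350 mg

CrCl = (140 − 72) × 77.1 / (72 × 1.42) × 0.85 = 5242.8 / 102.24 × 0.85 ≈ 43.6 mL/min
CrCl ≈ 44 mL/min.
niravudine: 40–54 mL/min → 67% of 400 mg = 268 mg.
quzasartan: 30–64 mL/min → 55% of 150 mg = 82.5 mg.
Total = 268 + 82.5 = 350.5 mg.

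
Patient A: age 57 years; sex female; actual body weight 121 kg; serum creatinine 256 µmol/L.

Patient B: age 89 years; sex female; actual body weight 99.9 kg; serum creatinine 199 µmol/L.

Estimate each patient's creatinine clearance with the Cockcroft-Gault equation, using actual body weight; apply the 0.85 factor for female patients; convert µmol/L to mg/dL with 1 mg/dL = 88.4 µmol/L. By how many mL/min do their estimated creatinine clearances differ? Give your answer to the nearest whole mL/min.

14 mL/min

Patient A: SCr = 256 / 88.4 = 2.896 mg/dL
Patient A: CrCl = (140 − 57) × 121 / (72 × 2.896) × 0.85 = 10043.0 / 208.51 × 0.85 ≈ 40.9 mL/min
Patient B: SCr = 199 / 88.4 = 2.251 mg/dL
Patient B: CrCl = (140 − 89) × 99.9 / (72 × 2.251) × 0.85 = 5094.9 / 162.07 × 0.85 ≈ 26.7 mL/min
|40.9 − 26.7| = 14.2 mL/min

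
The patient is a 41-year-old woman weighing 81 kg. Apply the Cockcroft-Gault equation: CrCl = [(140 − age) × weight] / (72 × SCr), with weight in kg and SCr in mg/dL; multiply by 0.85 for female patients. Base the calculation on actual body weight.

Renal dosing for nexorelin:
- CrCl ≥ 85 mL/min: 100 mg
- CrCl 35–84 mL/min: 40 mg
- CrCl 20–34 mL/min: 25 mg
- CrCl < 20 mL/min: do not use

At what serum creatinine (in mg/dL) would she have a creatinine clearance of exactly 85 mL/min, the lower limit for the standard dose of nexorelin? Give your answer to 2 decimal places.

1.11 mg/dL

Standard dose requires CrCl ≥ 85 mL/min.
Set (140 − 41) × 81 × 0.85 / (72 × SCr) = 85
SCr = (140 − 41) × 81 × 0.85 / (72 × 85) = 1.114 mg/dL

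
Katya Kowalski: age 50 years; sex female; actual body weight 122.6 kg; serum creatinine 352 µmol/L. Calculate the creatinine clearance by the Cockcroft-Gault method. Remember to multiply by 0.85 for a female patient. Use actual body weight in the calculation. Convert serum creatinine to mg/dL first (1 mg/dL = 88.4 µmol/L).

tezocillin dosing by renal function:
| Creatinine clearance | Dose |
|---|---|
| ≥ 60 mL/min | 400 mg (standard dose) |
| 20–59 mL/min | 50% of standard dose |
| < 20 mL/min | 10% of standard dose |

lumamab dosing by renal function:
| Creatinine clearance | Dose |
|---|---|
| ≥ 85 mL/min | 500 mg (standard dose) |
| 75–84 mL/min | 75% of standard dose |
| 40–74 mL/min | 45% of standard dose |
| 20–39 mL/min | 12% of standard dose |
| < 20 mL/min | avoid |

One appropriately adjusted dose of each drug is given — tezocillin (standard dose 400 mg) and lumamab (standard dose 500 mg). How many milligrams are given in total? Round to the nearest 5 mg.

260 mg

SCr = 352 / 88.4 = 3.982 mg/dL
CrCl = (140 − 50) × 122.6 / (72 × 3.982) × 0.85 = 11034.0 / 286.70 × 0.85 ≈ 32.7 mL/min
CrCl ≈ 33 mL/min.
tezocillin: 20–59 mL/min → 50% of 400 mg = 200 mg.
lumamab: 20–39 mL/min → 12% of 500 mg = 60 mg.
Total = 200 + 60 = 260 mg.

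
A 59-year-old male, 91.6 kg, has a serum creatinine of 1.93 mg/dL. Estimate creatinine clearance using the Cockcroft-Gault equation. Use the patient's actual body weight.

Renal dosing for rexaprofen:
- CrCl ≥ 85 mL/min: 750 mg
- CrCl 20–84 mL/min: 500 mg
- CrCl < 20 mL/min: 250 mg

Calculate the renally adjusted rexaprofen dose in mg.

CrCl = (140 − 59) × 91.6 / (72 × 1.93) = 7419.6 / 138.96 ≈ 53.4 mL/min
CrCl ≈ 53 mL/min → bracket 20–84 mL/min.
Dose for this bracket: 500 mg.

500 mg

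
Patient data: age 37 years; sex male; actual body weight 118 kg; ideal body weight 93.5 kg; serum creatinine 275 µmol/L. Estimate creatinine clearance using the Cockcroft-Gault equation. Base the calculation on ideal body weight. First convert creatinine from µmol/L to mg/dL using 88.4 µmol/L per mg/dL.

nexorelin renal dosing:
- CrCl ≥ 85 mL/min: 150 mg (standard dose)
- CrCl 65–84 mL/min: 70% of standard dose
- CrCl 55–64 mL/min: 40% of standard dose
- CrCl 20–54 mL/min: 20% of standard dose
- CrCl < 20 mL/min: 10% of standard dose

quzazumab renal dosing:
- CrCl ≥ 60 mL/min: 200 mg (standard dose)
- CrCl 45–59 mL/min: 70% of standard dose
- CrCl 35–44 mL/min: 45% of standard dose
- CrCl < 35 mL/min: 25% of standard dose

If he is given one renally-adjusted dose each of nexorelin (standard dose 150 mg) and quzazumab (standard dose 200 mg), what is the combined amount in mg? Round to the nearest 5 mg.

120 mg

SCr = 275 / 88.4 = 3.111 mg/dL
CrCl = (140 − 37) × 93.5 / (72 × 3.111) = 9630.5 / 223.99 ≈ 43.0 mL/min
CrCl ≈ 43 mL/min.
nexorelin: 20–54 mL/min → 20% of 150 mg = 30 mg.
quzazumab: 35–44 mL/min → 45% of 200 mg = 90 mg.
Total = 30 + 90 = 120 mg.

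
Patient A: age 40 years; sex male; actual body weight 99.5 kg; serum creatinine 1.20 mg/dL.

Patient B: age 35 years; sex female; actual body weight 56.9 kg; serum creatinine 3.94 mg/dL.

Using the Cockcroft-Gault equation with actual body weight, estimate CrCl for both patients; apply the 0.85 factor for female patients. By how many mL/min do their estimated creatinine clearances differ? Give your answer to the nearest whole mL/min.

Patient A: CrCl = (140 − 40) × 99.5 / (72 × 1.2) = 9950.0 / 86.40 ≈ 115.2 mL/min
Patient B: CrCl = (140 − 35) × 56.9 / (72 × 3.94) × 0.85 = 5974.5 / 283.68 × 0.85 ≈ 17.9 mL/min
|115.2 − 17.9| = 97.3 mL/min

97 mL/min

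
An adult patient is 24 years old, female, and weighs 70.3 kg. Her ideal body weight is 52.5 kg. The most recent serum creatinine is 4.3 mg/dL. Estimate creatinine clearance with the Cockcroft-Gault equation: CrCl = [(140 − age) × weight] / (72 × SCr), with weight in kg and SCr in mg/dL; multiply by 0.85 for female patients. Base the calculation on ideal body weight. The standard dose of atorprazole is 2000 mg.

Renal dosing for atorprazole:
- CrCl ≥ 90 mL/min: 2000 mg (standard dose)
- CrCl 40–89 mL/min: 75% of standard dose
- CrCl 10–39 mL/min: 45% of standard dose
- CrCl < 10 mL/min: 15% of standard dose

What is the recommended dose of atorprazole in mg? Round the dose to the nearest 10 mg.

900 mg

CrCl = (140 − 24) × 52.5 / (72 × 4.3) × 0.85 = 6090.0 / 309.60 × 0.85 ≈ 16.7 mL/min
CrCl ≈ 17 mL/min → bracket 10–39 mL/min.
45% of 2000 mg = 900 mg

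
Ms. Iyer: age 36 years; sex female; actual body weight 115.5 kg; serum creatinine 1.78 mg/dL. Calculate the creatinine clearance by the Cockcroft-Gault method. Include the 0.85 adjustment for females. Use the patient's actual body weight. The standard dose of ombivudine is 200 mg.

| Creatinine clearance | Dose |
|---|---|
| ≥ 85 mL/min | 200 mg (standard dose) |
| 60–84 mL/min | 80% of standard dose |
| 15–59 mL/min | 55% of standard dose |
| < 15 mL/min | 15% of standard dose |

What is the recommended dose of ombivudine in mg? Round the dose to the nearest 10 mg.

CrCl = (140 − 36) × 115.5 / (72 × 1.78) × 0.85 = 12012.0 / 128.16 × 0.85 ≈ 79.7 mL/min
CrCl ≈ 80 mL/min → bracket 60–84 mL/min.
80% of 200 mg = 160 mg

160 mg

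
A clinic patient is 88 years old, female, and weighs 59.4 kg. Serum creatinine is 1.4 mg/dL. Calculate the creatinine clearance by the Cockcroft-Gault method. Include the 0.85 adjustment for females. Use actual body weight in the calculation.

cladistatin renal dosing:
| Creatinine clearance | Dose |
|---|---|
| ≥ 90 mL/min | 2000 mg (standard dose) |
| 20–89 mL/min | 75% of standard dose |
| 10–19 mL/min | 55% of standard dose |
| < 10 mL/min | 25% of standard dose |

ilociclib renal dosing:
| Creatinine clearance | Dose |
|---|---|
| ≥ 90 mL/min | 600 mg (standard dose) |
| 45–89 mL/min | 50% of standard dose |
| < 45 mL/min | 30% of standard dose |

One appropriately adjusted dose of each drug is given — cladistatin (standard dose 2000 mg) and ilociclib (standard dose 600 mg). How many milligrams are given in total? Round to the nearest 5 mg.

CrCl = (140 − 88) × 59.4 / (72 × 1.4) × 0.85 = 3088.8 / 100.80 × 0.85 ≈ 26.0 mL/min
CrCl ≈ 26 mL/min.
cladistatin: 20–89 mL/min → 75% of 2000 mg = 1500 mg.
ilociclib: < 45 mL/min → 30% of 600 mg = 180 mg.
Total = 1500 + 180 = 1680 mg.

1680 mg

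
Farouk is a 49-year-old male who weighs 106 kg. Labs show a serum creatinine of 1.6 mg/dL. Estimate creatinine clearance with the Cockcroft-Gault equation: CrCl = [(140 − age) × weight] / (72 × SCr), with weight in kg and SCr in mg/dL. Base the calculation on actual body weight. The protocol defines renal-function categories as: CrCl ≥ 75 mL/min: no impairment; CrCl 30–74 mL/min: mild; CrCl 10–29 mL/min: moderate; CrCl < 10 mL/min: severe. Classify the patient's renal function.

no impairment

CrCl = (140 − 49) × 106 / (72 × 1.6) = 9646.0 / 115.20 ≈ 83.7 mL/min
84 mL/min falls in the 'no impairment' range.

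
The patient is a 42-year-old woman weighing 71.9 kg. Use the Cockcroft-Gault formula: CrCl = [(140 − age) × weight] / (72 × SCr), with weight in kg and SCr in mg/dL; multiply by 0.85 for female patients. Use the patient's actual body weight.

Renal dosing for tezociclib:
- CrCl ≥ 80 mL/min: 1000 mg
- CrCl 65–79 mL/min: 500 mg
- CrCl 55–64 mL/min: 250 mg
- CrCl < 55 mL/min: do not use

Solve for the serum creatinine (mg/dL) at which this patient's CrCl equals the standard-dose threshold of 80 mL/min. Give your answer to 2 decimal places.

Standard dose requires CrCl ≥ 80 mL/min.
Set (140 − 42) × 71.9 × 0.85 / (72 × SCr) = 80
SCr = (140 − 42) × 71.9 × 0.85 / (72 × 80) = 1.040 mg/dL

1.04 mg/dL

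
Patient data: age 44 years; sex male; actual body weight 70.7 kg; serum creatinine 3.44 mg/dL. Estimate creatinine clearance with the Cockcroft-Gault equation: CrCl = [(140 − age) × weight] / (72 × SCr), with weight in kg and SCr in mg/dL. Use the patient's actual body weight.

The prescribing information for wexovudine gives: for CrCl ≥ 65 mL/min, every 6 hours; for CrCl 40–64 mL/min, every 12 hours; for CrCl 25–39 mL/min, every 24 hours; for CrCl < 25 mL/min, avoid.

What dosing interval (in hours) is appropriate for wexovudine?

every 24 hours

CrCl = (140 − 44) × 70.7 / (72 × 3.44) = 6787.2 / 247.68 ≈ 27.4 mL/min
CrCl ≈ 27 mL/min → bracket 25–39 mL/min → every 24 hours.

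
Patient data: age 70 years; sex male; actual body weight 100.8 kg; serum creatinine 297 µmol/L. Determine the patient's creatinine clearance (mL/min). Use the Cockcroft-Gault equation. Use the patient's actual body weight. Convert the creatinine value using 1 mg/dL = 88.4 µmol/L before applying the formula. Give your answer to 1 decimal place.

SCr = 297 / 88.4 = 3.36 mg/dL
CrCl = (140 − 70) × 100.8 / (72 × 3.36) = 7056.0 / 241.92 ≈ 29.2 mL/min

29.2 mL/min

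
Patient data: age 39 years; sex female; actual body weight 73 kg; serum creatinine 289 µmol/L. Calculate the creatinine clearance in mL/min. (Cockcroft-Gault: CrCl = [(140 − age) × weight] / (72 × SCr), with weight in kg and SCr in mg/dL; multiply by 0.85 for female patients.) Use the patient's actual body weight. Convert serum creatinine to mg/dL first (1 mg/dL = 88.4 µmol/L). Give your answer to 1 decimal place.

26.6 mL/min

SCr = 289 / 88.4 = 3.269 mg/dL
CrCl = (140 − 39) × 73 / (72 × 3.269) × 0.85 = 7373.0 / 235.37 × 0.85 ≈ 26.6 mL/min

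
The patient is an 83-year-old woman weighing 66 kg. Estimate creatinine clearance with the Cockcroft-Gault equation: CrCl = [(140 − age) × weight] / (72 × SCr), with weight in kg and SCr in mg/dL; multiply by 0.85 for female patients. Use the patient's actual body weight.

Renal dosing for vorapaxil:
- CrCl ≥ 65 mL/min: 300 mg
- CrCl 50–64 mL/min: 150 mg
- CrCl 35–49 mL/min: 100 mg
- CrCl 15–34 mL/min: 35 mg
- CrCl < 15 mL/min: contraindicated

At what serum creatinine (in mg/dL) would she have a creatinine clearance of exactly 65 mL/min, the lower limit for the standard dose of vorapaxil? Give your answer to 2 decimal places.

0.68 mg/dL

Standard dose requires CrCl ≥ 65 mL/min.
Set (140 − 83) × 66 × 0.85 / (72 × SCr) = 65
SCr = (140 − 83) × 66 × 0.85 / (72 × 65) = 0.683 mg/dL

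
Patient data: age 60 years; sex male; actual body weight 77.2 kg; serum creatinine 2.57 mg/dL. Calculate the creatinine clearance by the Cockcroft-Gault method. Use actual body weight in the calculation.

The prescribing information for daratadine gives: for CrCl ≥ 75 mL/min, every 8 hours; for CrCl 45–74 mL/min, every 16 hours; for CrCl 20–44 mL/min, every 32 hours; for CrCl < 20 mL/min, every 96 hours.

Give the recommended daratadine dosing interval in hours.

every 32 hours

CrCl = (140 − 60) × 77.2 / (72 × 2.57) = 6176.0 / 185.04 ≈ 33.4 mL/min
CrCl ≈ 33 mL/min → bracket 20–44 mL/min → every 32 hours.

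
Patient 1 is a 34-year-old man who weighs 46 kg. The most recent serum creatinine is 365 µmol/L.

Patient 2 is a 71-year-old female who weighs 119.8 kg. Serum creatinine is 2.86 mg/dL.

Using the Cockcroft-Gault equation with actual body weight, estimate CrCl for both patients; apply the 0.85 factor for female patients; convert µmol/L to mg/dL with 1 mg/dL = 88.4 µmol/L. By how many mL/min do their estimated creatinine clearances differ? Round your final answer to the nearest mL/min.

18 mL/min

Patient 1: SCr = 365 / 88.4 = 4.129 mg/dL
Patient 1: CrCl = (140 − 34) × 46 / (72 × 4.129) = 4876.0 / 297.29 ≈ 16.4 mL/min
Patient 2: CrCl = (140 − 71) × 119.8 / (72 × 2.86) × 0.85 = 8266.2 / 205.92 × 0.85 ≈ 34.1 mL/min
|16.4 − 34.1| = 17.7 mL/min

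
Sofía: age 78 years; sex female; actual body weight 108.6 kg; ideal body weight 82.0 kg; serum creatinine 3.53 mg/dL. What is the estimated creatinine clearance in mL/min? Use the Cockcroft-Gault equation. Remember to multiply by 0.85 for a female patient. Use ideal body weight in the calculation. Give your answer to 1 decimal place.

CrCl = (140 − 78) × 82 / (72 × 3.53) × 0.85 = 5084.0 / 254.16 × 0.85 ≈ 17.0 mL/min

17.0 mL/min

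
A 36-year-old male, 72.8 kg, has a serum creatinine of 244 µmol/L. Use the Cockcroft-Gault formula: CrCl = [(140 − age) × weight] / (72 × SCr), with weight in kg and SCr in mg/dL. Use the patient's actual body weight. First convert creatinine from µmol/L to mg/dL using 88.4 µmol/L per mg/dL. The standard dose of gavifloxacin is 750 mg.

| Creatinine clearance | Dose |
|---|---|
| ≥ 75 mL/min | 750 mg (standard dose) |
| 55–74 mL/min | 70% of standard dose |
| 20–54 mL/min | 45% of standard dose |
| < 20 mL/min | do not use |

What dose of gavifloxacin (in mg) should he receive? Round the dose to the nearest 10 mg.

340 mg

SCr = 244 / 88.4 = 2.76 mg/dL
CrCl = (140 − 36) × 72.8 / (72 × 2.76) = 7571.2 / 198.72 ≈ 38.1 mL/min
CrCl ≈ 38 mL/min → bracket 20–54 mL/min.
45% of 750 mg = 337.5 mg → 340 mg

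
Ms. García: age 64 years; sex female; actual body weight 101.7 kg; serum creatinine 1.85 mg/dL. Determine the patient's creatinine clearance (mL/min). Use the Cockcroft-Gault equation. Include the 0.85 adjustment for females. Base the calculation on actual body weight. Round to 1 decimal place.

49.3 mL/min

CrCl = (140 − 64) × 101.7 / (72 × 1.85) × 0.85 = 7729.2 / 133.20 × 0.85 ≈ 49.3 mL/min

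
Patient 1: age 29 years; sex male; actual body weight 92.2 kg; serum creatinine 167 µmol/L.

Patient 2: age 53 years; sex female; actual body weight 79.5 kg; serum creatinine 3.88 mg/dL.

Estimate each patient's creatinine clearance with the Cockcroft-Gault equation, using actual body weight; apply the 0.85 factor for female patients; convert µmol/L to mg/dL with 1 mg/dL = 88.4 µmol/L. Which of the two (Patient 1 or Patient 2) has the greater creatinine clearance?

Patient 1: SCr = 167 / 88.4 = 1.889 mg/dL
Patient 1: CrCl = (140 − 29) × 92.2 / (72 × 1.889) = 10234.2 / 136.01 ≈ 75.2 mL/min
Patient 2: CrCl = (140 − 53) × 79.5 / (72 × 3.88) × 0.85 = 6916.5 / 279.36 × 0.85 ≈ 21.0 mL/min
75.2 vs 21.0 mL/min → Patient 1 is higher.

Patient 1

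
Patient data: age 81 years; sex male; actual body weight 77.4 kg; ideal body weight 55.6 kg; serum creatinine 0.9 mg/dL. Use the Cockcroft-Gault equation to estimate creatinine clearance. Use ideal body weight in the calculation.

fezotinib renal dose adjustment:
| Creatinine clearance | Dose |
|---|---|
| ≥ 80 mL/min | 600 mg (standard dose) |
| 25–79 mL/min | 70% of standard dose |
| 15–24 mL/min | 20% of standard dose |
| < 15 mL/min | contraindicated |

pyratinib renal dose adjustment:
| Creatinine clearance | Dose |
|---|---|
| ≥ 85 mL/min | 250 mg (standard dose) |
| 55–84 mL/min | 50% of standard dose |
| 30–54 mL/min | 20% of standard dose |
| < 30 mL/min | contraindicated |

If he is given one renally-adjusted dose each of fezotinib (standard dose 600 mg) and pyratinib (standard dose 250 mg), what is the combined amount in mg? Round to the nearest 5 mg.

CrCl = (140 − 81) × 55.6 / (72 × 0.9) = 3280.4 / 64.80 ≈ 50.6 mL/min
CrCl ≈ 51 mL/min.
fezotinib: 25–79 mL/min → 70% of 600 mg = 420 mg.
pyratinib: 30–54 mL/min → 20% of 250 mg = 50 mg.
Total = 420 + 50 = 470 mg.

470 mg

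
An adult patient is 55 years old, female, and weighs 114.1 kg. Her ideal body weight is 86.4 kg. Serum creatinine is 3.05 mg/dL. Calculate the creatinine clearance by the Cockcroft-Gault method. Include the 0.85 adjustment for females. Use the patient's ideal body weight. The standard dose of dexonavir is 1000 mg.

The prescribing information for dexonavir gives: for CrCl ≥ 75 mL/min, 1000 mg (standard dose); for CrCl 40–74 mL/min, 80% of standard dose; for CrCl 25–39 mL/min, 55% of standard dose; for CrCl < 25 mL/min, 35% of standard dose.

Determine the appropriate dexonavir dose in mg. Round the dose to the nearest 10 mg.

CrCl = (140 − 55) × 86.4 / (72 × 3.05) × 0.85 = 7344.0 / 219.60 × 0.85 ≈ 28.4 mL/min
CrCl ≈ 28 mL/min → bracket 25–39 mL/min.
55% of 1000 mg = 550 mg

550 mg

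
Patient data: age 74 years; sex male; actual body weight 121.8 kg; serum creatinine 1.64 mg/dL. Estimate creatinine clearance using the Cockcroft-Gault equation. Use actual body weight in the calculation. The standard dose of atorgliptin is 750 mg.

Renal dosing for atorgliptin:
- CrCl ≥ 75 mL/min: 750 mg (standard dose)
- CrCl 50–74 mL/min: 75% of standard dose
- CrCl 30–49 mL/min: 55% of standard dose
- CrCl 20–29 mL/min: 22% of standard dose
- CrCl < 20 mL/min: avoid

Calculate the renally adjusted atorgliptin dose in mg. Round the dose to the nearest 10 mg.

560 mg

CrCl = (140 − 74) × 121.8 / (72 × 1.64) = 8038.8 / 118.08 ≈ 68.1 mL/min
CrCl ≈ 68 mL/min → bracket 50–74 mL/min.
75% of 750 mg = 562.5 mg → 560 mg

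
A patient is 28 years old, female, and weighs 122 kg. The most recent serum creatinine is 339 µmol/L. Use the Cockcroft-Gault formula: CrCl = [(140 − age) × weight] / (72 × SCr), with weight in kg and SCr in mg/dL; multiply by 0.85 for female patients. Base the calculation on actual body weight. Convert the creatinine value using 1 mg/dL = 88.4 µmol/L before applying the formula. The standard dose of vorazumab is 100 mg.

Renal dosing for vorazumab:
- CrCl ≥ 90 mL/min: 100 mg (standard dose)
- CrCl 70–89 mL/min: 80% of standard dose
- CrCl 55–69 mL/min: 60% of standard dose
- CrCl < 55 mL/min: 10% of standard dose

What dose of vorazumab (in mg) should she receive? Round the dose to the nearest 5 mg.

10 mg

SCr = 339 / 88.4 = 3.835 mg/dL
CrCl = (140 − 28) × 122 / (72 × 3.835) × 0.85 = 13664.0 / 276.12 × 0.85 ≈ 42.1 mL/min
CrCl ≈ 42 mL/min → bracket < 55 mL/min.
10% of 100 mg = 10 mg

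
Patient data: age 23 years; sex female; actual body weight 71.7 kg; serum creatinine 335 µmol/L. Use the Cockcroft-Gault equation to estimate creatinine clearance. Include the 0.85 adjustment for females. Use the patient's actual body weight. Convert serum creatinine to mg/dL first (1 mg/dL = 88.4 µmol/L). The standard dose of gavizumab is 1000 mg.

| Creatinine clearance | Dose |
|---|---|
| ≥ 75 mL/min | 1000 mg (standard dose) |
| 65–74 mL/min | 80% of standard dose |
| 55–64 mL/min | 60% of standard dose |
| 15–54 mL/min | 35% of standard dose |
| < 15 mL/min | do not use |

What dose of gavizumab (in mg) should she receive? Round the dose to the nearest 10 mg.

350 mg

SCr = 335 / 88.4 = 3.79 mg/dL
CrCl = (140 − 23) × 71.7 / (72 × 3.79) × 0.85 = 8388.9 / 272.88 × 0.85 ≈ 26.1 mL/min
CrCl ≈ 26 mL/min → bracket 15–54 mL/min.
35% of 1000 mg = 350 mg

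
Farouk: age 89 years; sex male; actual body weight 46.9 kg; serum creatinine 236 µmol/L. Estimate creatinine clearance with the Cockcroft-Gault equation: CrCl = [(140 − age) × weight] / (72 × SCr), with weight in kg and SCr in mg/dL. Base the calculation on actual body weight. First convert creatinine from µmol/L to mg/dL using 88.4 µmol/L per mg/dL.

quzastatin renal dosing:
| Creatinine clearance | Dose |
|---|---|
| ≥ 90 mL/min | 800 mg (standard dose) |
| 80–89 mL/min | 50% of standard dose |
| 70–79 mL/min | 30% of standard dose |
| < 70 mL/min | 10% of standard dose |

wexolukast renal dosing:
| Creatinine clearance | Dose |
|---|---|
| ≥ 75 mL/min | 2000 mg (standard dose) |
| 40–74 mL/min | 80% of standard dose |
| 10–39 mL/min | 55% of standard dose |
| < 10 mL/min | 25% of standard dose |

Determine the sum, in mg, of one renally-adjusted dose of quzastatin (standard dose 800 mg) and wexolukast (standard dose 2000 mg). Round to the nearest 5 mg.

SCr = 236 / 88.4 = 2.67 mg/dL
CrCl = (140 − 89) × 46.9 / (72 × 2.67) = 2391.9 / 192.24 ≈ 12.4 mL/min
CrCl ≈ 12 mL/min.
quzastatin: < 70 mL/min → 10% of 800 mg = 80 mg.
wexolukast: 10–39 mL/min → 55% of 2000 mg = 1100 mg.
Total = 80 + 1100 = 1180 mg.

1180 mg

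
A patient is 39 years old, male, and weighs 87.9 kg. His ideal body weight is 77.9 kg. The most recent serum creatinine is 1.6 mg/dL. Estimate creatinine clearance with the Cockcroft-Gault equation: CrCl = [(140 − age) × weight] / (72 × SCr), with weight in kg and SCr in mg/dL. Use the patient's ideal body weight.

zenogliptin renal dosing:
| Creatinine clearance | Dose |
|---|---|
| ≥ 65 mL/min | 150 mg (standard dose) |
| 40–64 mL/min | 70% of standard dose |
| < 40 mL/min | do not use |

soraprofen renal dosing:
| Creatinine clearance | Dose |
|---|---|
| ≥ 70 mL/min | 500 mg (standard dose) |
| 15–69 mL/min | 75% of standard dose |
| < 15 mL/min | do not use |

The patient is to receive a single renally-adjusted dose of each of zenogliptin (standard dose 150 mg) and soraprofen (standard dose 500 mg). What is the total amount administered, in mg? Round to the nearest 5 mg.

525 mg

CrCl = (140 − 39) × 77.9 / (72 × 1.6) = 7867.9 / 115.20 ≈ 68.3 mL/min
CrCl ≈ 68 mL/min.
zenogliptin: ≥ 65 mL/min → 100% of 150 mg = 150 mg.
soraprofen: 15–69 mL/min → 75% of 500 mg = 375 mg.
Total = 150 + 375 = 525 mg.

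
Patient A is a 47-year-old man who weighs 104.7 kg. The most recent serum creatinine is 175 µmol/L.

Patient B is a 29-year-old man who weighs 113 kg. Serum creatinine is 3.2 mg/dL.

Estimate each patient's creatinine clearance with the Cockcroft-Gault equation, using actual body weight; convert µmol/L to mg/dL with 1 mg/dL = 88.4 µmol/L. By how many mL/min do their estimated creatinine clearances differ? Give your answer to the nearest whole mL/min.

Patient A: SCr = 175 / 88.4 = 1.98 mg/dL
Patient A: CrCl = (140 − 47) × 104.7 / (72 × 1.98) = 9737.1 / 142.56 ≈ 68.3 mL/min
Patient B: CrCl = (140 − 29) × 113 / (72 × 3.2) = 12543.0 / 230.40 ≈ 54.4 mL/min
|68.3 − 54.4| = 13.9 mL/min

14 mL/min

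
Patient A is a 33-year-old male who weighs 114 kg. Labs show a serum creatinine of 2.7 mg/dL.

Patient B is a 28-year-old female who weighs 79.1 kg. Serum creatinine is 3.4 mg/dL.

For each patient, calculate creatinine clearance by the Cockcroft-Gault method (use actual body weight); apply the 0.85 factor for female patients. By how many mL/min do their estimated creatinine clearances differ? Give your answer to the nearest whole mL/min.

32 mL/min

Patient A: CrCl = (140 − 33) × 114 / (72 × 2.7) = 12198.0 / 194.40 ≈ 62.7 mL/min
Patient B: CrCl = (140 − 28) × 79.1 / (72 × 3.4) × 0.85 = 8859.2 / 244.80 × 0.85 ≈ 30.8 mL/min
|62.7 − 30.8| = 31.9 mL/min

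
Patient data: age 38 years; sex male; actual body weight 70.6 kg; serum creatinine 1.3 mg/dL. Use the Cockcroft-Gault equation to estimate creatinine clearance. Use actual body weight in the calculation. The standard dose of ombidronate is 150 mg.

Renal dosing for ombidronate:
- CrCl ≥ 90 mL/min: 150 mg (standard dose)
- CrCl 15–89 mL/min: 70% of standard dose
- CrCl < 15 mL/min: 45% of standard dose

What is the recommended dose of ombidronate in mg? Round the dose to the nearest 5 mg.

CrCl = (140 − 38) × 70.6 / (72 × 1.3) = 7201.2 / 93.60 ≈ 76.9 mL/min
CrCl ≈ 77 mL/min → bracket 15–89 mL/min.
70% of 150 mg = 105 mg

105 mg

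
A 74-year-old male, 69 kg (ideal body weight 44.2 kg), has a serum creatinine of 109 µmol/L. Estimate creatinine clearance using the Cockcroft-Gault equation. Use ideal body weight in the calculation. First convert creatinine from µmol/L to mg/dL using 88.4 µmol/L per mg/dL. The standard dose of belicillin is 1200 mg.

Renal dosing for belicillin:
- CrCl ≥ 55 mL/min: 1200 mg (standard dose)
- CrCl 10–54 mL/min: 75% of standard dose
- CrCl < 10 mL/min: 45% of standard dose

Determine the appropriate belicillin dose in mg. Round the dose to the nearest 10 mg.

SCr = 109 / 88.4 = 1.233 mg/dL
CrCl = (140 − 74) × 44.2 / (72 × 1.233) = 2917.2 / 88.78 ≈ 32.9 mL/min
CrCl ≈ 33 mL/min → bracket 10–54 mL/min.
75% of 1200 mg = 900 mg

900 mg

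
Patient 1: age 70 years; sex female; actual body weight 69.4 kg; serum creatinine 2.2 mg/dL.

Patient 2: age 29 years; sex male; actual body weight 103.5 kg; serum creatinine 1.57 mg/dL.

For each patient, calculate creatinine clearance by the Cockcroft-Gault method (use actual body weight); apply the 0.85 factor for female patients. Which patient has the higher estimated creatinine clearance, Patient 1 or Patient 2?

Patient 1: CrCl = (140 − 70) × 69.4 / (72 × 2.2) × 0.85 = 4858.0 / 158.40 × 0.85 ≈ 26.1 mL/min
Patient 2: CrCl = (140 − 29) × 103.5 / (72 × 1.57) = 11488.5 / 113.04 ≈ 101.6 mL/min
26.1 vs 101.6 mL/min → Patient 2 is higher.

Patient 2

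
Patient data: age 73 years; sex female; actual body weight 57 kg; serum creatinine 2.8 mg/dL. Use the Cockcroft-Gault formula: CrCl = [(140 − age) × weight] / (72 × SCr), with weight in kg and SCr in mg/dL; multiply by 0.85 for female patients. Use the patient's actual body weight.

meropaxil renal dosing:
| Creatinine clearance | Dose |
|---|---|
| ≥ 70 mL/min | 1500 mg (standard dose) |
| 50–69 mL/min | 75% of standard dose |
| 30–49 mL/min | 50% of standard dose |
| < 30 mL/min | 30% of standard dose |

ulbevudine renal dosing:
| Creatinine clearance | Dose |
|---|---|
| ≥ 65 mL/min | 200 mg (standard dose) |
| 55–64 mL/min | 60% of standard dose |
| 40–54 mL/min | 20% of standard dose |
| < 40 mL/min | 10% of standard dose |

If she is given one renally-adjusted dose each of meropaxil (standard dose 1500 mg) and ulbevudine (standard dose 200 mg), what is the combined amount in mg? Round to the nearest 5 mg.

CrCl = (140 − 73) × 57 / (72 × 2.8) × 0.85 = 3819.0 / 201.60 × 0.85 ≈ 16.1 mL/min
CrCl ≈ 16 mL/min.
meropaxil: < 30 mL/min → 30% of 1500 mg = 450 mg.
ulbevudine: < 40 mL/min → 10% of 200 mg = 20 mg.
Total = 450 + 20 = 470 mg.

470 mg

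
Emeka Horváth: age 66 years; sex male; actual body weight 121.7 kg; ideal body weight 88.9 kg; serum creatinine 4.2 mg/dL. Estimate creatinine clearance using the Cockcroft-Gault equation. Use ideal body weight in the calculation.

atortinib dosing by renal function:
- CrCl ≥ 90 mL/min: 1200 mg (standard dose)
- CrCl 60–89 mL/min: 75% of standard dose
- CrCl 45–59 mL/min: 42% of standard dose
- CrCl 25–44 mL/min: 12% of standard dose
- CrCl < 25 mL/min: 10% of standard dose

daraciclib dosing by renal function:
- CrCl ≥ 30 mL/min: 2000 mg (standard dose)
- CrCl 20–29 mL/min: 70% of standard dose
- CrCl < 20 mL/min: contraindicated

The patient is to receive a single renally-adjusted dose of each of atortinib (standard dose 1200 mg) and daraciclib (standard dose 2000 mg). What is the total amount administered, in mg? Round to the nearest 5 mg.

CrCl = (140 − 66) × 88.9 / (72 × 4.2) = 6578.6 / 302.40 ≈ 21.8 mL/min
CrCl ≈ 22 mL/min.
atortinib: < 25 mL/min → 10% of 1200 mg = 120 mg.
daraciclib: 20–29 mL/min → 70% of 2000 mg = 1400 mg.
Total = 120 + 1400 = 1520 mg.

1520 mg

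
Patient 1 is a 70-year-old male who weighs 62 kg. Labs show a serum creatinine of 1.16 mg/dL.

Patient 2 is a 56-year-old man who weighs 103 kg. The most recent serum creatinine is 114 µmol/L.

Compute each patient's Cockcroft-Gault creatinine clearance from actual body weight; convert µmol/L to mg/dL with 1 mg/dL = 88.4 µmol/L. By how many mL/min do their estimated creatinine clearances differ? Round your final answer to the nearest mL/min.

41 mL/min

Patient 1: CrCl = (140 − 70) × 62 / (72 × 1.16) = 4340.0 / 83.52 ≈ 52.0 mL/min
Patient 2: SCr = 114 / 88.4 = 1.29 mg/dL
Patient 2: CrCl = (140 − 56) × 103 / (72 × 1.29) = 8652.0 / 92.88 ≈ 93.2 mL/min
|52.0 − 93.2| = 41.2 mL/min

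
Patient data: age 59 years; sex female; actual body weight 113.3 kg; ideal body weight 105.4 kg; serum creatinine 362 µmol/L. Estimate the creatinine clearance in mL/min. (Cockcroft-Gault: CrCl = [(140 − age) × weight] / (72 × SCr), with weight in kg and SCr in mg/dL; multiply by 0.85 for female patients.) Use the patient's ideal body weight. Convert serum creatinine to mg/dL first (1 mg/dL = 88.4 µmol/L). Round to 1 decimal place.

SCr = 362 / 88.4 = 4.095 mg/dL
CrCl = (140 − 59) × 105.4 / (72 × 4.095) × 0.85 = 8537.4 / 294.84 × 0.85 ≈ 24.6 mL/min

24.6 mL/min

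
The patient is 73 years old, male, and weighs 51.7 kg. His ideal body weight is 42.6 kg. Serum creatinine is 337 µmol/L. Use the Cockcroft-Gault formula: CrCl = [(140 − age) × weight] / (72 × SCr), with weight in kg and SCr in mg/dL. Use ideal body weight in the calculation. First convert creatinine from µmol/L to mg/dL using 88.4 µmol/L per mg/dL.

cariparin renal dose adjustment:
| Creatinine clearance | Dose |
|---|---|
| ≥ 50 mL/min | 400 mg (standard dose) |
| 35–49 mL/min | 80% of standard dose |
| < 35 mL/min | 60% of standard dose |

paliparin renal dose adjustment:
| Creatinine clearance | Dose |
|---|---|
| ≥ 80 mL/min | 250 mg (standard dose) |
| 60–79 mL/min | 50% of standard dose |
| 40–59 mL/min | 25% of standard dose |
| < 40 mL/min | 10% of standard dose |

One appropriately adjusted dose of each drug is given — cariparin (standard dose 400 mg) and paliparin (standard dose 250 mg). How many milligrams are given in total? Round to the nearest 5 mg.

SCr = 337 / 88.4 = 3.812 mg/dL
CrCl = (140 − 73) × 42.6 / (72 × 3.812) = 2854.2 / 274.46 ≈ 10.4 mL/min
CrCl ≈ 10 mL/min.
cariparin: < 35 mL/min → 60% of 400 mg = 240 mg.
paliparin: < 40 mL/min → 10% of 250 mg = 25 mg.
Total = 240 + 25 = 265 mg.

265 mg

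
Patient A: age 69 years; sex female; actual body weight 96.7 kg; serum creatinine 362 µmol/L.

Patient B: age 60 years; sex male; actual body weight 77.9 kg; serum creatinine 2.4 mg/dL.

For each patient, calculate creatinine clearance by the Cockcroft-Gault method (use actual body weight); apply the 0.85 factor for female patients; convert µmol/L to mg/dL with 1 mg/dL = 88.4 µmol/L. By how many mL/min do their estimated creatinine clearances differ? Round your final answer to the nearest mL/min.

Patient A: SCr = 362 / 88.4 = 4.095 mg/dL
Patient A: CrCl = (140 − 69) × 96.7 / (72 × 4.095) × 0.85 = 6865.7 / 294.84 × 0.85 ≈ 19.8 mL/min
Patient B: CrCl = (140 − 60) × 77.9 / (72 × 2.4) = 6232.0 / 172.80 ≈ 36.1 mL/min
|19.8 − 36.1| = 16.3 mL/min

16 mL/min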